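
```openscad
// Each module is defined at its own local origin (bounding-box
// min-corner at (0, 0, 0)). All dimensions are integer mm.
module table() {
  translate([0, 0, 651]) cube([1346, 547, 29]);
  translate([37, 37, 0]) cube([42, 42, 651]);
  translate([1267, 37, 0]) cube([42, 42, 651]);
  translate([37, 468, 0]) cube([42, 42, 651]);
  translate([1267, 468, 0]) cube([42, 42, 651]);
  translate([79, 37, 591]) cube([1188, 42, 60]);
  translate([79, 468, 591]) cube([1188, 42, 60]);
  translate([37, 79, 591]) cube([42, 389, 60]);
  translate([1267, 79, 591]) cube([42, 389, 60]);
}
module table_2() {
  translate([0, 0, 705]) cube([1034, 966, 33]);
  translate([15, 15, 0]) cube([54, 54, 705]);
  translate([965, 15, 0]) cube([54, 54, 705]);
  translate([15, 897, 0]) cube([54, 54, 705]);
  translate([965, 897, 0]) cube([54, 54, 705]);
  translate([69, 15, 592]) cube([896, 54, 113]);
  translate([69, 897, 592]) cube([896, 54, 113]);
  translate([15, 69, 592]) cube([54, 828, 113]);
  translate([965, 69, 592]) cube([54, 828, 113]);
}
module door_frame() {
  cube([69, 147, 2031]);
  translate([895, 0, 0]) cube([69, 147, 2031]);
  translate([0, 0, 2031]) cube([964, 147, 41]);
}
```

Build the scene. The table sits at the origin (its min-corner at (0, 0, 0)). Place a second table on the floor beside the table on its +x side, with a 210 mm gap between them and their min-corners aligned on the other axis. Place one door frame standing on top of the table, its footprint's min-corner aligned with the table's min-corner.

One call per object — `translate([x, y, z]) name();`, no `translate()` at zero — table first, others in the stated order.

table();
translate([1556, 0, 0]) table_2();
translate([0, 0, 680]) door_frame();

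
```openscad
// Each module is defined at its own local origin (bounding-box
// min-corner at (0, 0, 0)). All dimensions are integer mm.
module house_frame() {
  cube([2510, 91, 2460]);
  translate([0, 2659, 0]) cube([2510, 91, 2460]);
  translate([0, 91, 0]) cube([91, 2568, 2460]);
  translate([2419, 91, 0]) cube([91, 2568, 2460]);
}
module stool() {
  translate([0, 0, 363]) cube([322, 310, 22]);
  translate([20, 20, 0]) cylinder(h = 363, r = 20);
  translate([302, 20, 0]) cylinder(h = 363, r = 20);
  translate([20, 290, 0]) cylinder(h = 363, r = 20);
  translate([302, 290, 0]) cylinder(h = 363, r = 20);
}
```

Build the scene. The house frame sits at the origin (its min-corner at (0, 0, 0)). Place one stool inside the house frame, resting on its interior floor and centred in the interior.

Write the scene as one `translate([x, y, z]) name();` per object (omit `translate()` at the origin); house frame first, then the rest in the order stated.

house_frame();
translate([1094, 1220, 0]) stool();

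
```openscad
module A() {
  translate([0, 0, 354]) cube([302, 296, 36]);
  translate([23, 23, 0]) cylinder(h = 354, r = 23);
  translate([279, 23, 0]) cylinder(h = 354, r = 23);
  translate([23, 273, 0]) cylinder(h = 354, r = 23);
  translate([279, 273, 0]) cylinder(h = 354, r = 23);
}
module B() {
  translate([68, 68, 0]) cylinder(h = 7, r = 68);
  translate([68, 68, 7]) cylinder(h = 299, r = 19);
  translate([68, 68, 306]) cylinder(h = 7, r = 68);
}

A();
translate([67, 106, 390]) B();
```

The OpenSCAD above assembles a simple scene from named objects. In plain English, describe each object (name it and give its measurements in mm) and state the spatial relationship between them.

A is a four-legged stool. The seat is 302×296 mm, 36 mm thick, top at z = 390 mm. It stands on four round legs, each 46 mm in diameter, from z = 0 to the seat underside, each leg's axis is inset half a diameter from the nearest pair of seat edges (so the leg's bounding box is flush with the corner).

B is a spool: two coaxial disc flanges of radius 68 mm and thickness 7 mm, joined by a core cylinder of radius 19 mm and height 299 mm. The lower flange rests on z = 0 and the three cylinders share a vertical axis.

The spool is on top of the stool.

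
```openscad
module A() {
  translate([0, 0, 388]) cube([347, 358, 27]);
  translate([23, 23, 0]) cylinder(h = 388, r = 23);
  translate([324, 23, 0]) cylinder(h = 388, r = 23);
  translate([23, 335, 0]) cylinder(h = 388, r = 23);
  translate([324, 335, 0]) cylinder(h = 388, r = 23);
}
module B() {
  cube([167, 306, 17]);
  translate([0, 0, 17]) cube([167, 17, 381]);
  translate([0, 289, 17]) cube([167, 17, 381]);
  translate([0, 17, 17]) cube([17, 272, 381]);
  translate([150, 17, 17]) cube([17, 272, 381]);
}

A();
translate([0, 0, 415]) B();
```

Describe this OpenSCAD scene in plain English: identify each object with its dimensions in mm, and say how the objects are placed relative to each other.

A is a simple wooden stool: a rectangular seat 347 mm (x) by 358 mm (y), 27 mm thick, top face at z = 415 mm, on four round legs, each 46 mm in diameter. The legs rest on z = 0, each leg's axis is inset half a diameter from the nearest pair of seat edges (so the leg's bounding box is flush with the corner).

B is an open-topped rectangular box: outside dimensions 167×306×398 mm, with a uniform wall and base thickness of 17 mm. The base is a full 167×306 slab on the floor; four walls sit on top of the base. The front and back walls (the −y and +y sides) span the full width; the two side walls fit between them.

The open box is on top of the stool.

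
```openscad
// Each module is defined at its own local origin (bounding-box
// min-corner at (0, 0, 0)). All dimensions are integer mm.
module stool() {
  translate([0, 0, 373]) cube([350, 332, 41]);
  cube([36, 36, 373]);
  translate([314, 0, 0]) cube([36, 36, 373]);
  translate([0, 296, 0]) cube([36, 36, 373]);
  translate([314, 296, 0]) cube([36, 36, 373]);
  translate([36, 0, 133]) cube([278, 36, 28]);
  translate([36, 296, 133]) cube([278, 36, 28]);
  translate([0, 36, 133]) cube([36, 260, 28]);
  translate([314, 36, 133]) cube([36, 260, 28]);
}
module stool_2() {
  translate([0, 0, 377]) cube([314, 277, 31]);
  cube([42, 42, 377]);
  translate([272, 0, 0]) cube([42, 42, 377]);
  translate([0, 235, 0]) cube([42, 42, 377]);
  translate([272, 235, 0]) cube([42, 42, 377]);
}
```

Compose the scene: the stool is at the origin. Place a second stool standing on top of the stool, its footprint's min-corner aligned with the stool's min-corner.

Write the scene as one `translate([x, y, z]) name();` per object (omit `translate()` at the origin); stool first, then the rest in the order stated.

stool();
translate([0, 0, 414]) stool_2();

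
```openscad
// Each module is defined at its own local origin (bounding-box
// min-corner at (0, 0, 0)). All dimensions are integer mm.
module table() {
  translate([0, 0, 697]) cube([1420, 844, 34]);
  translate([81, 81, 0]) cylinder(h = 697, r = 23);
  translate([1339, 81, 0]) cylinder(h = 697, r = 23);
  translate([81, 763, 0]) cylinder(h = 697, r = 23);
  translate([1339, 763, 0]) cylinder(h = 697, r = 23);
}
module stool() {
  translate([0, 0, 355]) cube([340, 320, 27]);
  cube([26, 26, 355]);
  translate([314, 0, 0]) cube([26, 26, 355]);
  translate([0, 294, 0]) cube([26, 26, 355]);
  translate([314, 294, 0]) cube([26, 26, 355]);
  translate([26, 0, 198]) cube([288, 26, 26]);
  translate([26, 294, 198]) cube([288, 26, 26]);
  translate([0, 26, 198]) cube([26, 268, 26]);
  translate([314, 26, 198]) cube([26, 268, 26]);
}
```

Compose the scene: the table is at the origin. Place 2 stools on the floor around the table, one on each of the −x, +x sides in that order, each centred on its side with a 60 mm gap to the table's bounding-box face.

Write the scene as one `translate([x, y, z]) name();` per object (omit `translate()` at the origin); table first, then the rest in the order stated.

table();
translate([-400, 262, 0]) stool();
translate([1480, 262, 0]) stool();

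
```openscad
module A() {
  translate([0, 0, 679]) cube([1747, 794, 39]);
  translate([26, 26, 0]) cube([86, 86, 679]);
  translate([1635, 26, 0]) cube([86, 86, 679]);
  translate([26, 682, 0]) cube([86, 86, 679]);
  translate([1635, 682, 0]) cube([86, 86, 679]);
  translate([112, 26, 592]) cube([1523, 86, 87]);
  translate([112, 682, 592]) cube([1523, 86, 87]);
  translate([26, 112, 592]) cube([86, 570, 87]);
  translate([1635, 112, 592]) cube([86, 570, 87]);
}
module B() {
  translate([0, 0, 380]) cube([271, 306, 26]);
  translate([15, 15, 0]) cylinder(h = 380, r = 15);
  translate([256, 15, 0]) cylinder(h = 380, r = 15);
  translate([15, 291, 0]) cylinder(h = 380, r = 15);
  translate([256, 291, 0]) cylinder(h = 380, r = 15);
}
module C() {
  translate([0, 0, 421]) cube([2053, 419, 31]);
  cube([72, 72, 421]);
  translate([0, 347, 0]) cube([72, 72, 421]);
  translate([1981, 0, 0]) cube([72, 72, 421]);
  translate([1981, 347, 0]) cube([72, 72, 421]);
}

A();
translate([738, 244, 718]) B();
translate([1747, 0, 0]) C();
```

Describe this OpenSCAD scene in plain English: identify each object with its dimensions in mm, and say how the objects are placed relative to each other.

A is a table with a 1747×794 mm rectangular top, 39 mm thick, top surface at z = 718 mm, supported by four 86×86 mm square legs, each inset 26 mm from the nearest pair of top edges, running from the floor. Four apron rails, 86 mm thick and 87 mm tall, run between adjacent legs with their top edges flush with the underside of the top and their outer faces flush with the legs' outer faces.

B is a four-legged stool. The seat is a 271×306×26 mm slab whose top surface is at z = 406 mm; four round legs, each 30 mm in diameter, run from the floor (z = 0) to the underside of the seat, each leg's axis is inset half a diameter from the nearest pair of seat edges (so the leg's bounding box is flush with the corner).

C is a long wooden bench with a 2053 mm (x) × 419 mm (y) seat, 31 mm thick, its top surface 452 mm above the floor. Four 72 mm square legs at the seat corners, flush with the edges, run from z = 0 to the seat underside.

The stool is on top of the table, centred. The bench is against the table's +x side, with their −y faces flush.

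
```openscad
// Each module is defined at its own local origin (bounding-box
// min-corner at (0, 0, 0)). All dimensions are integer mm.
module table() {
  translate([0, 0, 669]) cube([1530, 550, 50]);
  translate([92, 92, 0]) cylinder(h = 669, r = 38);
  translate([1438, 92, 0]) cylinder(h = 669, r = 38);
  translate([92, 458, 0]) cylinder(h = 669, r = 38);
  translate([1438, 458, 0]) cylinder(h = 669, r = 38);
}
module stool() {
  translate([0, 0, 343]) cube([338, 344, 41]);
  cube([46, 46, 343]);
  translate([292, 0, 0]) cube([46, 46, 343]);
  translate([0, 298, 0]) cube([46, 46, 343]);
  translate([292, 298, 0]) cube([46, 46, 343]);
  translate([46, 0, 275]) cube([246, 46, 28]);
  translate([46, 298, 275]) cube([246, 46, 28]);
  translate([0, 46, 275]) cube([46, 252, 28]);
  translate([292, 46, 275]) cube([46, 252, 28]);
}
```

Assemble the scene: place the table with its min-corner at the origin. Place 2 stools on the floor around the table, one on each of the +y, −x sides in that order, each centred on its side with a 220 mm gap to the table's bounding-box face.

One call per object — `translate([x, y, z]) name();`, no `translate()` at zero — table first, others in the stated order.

table();
translate([596, 770, 0]) stool();
translate([-558, 103, 0]) stool();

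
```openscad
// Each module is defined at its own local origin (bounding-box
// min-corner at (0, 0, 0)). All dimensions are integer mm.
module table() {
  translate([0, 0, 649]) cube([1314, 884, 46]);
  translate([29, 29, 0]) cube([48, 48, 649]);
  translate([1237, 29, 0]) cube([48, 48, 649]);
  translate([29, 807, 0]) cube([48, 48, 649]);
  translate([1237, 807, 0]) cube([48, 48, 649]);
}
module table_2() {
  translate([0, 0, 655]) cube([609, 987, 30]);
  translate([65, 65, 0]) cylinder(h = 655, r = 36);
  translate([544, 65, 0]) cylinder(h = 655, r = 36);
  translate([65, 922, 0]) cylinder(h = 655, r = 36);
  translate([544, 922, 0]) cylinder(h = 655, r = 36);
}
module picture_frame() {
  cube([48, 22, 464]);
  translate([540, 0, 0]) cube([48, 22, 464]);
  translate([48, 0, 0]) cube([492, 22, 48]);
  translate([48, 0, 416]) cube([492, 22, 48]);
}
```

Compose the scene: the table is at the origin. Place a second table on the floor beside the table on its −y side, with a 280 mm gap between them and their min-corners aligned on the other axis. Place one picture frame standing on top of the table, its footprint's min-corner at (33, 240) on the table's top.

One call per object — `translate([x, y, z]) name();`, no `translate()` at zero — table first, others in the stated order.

table();
translate([0, -1267, 0]) table_2();
translate([33, 240, 695]) picture_frame();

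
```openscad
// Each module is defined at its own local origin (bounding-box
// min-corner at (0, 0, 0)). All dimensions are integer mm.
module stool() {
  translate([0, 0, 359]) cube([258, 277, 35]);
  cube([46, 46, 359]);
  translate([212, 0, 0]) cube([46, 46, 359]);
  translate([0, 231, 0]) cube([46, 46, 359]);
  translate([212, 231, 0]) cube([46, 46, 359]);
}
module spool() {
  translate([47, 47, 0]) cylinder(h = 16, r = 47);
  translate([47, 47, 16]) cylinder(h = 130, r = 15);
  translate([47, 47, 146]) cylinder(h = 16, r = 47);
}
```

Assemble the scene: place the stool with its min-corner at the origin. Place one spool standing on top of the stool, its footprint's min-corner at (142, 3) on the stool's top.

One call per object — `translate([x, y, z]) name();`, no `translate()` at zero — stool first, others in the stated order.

stool();
translate([142, 3, 394]) spool();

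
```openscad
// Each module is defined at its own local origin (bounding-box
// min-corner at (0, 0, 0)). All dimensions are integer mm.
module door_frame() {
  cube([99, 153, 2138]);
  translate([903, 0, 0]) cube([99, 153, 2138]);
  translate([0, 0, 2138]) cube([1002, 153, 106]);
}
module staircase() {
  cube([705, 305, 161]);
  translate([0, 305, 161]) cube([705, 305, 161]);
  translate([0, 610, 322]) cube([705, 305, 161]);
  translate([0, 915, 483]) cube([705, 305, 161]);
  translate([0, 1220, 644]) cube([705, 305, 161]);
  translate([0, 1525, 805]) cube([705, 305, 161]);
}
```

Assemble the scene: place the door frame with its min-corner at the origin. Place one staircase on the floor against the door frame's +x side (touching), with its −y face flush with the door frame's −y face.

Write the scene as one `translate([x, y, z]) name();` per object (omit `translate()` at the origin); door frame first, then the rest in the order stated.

door_frame();
translate([1002, 0, 0]) staircase();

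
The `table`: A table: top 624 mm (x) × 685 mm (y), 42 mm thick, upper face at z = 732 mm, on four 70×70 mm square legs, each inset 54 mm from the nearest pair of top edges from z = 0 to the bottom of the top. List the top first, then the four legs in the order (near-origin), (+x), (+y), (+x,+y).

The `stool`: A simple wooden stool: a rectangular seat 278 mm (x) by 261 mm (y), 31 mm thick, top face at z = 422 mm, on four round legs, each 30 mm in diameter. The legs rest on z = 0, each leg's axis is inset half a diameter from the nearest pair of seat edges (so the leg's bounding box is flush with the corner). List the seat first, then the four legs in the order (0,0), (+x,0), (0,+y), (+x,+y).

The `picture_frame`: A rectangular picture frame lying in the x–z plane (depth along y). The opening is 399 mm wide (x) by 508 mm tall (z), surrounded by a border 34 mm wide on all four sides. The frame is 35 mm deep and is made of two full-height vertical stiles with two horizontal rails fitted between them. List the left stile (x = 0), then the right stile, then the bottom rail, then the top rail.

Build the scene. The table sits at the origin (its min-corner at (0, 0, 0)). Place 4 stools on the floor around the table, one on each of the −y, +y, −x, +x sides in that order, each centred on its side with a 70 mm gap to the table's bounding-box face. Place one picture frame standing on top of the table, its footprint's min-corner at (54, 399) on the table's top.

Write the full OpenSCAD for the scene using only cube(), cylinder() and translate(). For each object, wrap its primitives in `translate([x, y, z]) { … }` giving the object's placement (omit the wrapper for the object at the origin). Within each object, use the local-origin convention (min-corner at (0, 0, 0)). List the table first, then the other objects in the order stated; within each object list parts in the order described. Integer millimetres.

translate([0, 0, 690]) cube([624, 685, 42]);
translate([54, 54, 0]) cube([70, 70, 690]);
translate([500, 54, 0]) cube([70, 70, 690]);
translate([54, 561, 0]) cube([70, 70, 690]);
translate([500, 561, 0]) cube([70, 70, 690]);
translate([173, -331, 0]) {
  translate([0, 0, 391]) cube([278, 261, 31]);
  translate([15, 15, 0]) cylinder(h = 391, r = 15);
  translate([263, 15, 0]) cylinder(h = 391, r = 15);
  translate([15, 246, 0]) cylinder(h = 391, r = 15);
  translate([263, 246, 0]) cylinder(h = 391, r = 15);
}
translate([173, 755, 0]) {
  translate([0, 0, 391]) cube([278, 261, 31]);
  translate([15, 15, 0]) cylinder(h = 391, r = 15);
  translate([263, 15, 0]) cylinder(h = 391, r = 15);
  translate([15, 246, 0]) cylinder(h = 391, r = 15);
  translate([263, 246, 0]) cylinder(h = 391, r = 15);
}
translate([-348, 212, 0]) {
  translate([0, 0, 391]) cube([278, 261, 31]);
  translate([15, 15, 0]) cylinder(h = 391, r = 15);
  translate([263, 15, 0]) cylinder(h = 391, r = 15);
  translate([15, 246, 0]) cylinder(h = 391, r = 15);
  translate([263, 246, 0]) cylinder(h = 391, r = 15);
}
translate([694, 212, 0]) {
  translate([0, 0, 391]) cube([278, 261, 31]);
  translate([15, 15, 0]) cylinder(h = 391, r = 15);
  translate([263, 15, 0]) cylinder(h = 391, r = 15);
  translate([15, 246, 0]) cylinder(h = 391, r = 15);
  translate([263, 246, 0]) cylinder(h = 391, r = 15);
}
translate([54, 399, 732]) {
  cube([34, 35, 576]);
  translate([433, 0, 0]) cube([34, 35, 576]);
  translate([34, 0, 0]) cube([399, 35, 34]);
  translate([34, 0, 542]) cube([399, 35, 34]);
}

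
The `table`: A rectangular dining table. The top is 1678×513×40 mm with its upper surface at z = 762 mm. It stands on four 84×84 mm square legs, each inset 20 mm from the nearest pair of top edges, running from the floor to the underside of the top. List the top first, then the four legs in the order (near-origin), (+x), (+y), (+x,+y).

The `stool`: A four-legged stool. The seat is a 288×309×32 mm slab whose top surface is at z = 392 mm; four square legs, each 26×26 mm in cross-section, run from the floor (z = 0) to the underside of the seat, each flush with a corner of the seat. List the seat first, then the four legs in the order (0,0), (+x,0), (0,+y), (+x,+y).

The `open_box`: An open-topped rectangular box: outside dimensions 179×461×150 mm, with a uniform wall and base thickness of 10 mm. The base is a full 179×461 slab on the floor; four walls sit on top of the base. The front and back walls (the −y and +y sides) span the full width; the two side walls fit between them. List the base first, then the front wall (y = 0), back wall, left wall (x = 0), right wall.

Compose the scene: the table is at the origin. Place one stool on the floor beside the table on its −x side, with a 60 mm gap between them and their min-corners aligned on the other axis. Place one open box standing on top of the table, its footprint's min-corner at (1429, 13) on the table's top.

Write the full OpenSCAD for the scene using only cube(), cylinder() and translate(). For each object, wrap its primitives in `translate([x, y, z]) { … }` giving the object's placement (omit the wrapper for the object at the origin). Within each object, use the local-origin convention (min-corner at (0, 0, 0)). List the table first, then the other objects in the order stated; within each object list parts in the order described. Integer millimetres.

translate([0, 0, 722]) cube([1678, 513, 40]);
translate([20, 20, 0]) cube([84, 84, 722]);
translate([1574, 20, 0]) cube([84, 84, 722]);
translate([20, 409, 0]) cube([84, 84, 722]);
translate([1574, 409, 0]) cube([84, 84, 722]);
translate([-348, 0, 0]) {
  translate([0, 0, 360]) cube([288, 309, 32]);
  cube([26, 26, 360]);
  translate([262, 0, 0]) cube([26, 26, 360]);
  translate([0, 283, 0]) cube([26, 26, 360]);
  translate([262, 283, 0]) cube([26, 26, 360]);
}
translate([1429, 13, 762]) {
  cube([179, 461, 10]);
  translate([0, 0, 10]) cube([179, 10, 140]);
  translate([0, 451, 10]) cube([179, 10, 140]);
  translate([0, 10, 10]) cube([10, 441, 140]);
  translate([169, 10, 10]) cube([10, 441, 140]);
}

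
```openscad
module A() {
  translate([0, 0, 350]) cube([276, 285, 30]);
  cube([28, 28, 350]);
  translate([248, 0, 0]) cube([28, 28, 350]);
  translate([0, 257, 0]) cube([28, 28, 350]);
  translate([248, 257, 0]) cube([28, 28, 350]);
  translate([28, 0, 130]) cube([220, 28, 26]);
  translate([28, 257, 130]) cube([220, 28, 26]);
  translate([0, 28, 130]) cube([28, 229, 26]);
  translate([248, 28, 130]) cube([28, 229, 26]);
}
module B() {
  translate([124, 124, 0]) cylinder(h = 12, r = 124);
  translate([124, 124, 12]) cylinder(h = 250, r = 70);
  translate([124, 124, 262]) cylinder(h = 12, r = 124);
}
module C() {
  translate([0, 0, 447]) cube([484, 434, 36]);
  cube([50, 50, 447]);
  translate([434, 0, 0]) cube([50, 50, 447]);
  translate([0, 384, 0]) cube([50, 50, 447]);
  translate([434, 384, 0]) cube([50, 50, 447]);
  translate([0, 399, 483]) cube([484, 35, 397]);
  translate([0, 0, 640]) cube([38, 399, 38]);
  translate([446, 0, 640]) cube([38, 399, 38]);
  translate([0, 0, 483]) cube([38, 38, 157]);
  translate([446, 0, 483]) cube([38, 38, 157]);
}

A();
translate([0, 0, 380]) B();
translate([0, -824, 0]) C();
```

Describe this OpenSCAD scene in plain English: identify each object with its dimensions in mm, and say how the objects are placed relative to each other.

A is a four-legged stool. The seat is a 276×285×30 mm slab whose top surface is at z = 380 mm; four square legs, each 28×28 mm in cross-section, run from the floor (z = 0) to the underside of the seat, each flush with a corner of the seat. Four stretchers, 28 mm wide and 26 mm tall, connect adjacent legs with their undersides at z = 130 mm, each running between the inner faces of the legs it joins and aligned with the legs' outer faces on the other axis.

B is a spool: two coaxial disc flanges of radius 124 mm and thickness 12 mm, joined by a core cylinder of radius 70 mm and height 250 mm. The lower flange rests on z = 0 and the three cylinders share a vertical axis.

C is a chair: 484×434 mm seat, 36 mm thick, top at z = 483 mm, on four 50 mm square corner legs flush with the seat edges. A 35 mm thick backrest slab spans the full seat width, extending 397 mm above the seat top, its back face flush with the seat's +y edge. Two armrests of 38×38 mm section run along each side from the seat's front edge to the front of the backrest, top faces 195 mm above the seat top and outer faces flush with the seat's x-edges; a 38×38 mm post under the front of each armrest stands on the seat at the front corner.

The spool is on top of the stool. The chair is on the floor beside the stool on its −y side.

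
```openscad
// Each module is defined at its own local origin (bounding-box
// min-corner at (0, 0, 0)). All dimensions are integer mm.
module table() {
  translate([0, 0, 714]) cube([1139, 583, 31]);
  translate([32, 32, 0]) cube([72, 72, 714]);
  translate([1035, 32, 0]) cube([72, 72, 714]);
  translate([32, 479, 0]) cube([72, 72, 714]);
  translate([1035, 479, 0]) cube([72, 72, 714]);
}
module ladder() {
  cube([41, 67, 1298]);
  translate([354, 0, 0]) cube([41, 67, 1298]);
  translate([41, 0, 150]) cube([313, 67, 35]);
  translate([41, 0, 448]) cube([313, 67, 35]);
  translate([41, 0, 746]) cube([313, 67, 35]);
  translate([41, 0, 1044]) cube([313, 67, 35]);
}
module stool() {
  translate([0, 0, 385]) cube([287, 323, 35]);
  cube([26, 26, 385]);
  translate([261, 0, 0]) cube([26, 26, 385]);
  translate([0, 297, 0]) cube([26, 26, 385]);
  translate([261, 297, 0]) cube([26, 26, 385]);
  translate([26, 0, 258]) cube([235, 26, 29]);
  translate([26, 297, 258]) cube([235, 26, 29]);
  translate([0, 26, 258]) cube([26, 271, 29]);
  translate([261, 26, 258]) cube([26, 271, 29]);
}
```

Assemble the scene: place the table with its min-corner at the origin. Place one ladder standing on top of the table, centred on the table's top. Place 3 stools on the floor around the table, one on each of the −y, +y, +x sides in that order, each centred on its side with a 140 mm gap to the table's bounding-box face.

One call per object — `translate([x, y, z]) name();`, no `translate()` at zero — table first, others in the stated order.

table();
translate([372, 258, 745]) ladder();
translate([426, -463, 0]) stool();
translate([426, 723, 0]) stool();
translate([1279, 130, 0]) stool();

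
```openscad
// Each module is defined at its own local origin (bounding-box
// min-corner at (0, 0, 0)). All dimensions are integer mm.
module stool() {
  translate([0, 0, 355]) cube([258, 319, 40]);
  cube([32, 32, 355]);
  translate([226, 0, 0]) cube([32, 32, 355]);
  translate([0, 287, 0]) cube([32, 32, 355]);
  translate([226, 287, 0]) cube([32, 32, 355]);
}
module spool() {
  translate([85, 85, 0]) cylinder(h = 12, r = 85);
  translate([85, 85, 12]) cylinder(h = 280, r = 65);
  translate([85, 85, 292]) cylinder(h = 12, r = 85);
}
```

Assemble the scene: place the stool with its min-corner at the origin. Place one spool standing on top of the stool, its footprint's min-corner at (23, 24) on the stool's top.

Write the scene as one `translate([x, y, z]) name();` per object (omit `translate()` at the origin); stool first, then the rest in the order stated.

stool();
translate([23, 24, 395]) spool();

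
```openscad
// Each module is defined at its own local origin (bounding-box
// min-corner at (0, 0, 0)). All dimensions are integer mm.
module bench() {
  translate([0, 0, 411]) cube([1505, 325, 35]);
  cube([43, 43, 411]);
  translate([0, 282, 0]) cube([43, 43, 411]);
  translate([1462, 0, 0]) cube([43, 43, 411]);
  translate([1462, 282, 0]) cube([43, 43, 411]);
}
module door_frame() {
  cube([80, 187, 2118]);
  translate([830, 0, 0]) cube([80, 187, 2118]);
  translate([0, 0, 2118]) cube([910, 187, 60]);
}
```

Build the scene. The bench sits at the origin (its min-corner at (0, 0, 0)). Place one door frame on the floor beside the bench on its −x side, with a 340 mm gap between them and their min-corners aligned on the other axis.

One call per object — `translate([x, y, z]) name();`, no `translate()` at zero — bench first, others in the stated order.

bench();
translate([-1250, 0, 0]) door_frame();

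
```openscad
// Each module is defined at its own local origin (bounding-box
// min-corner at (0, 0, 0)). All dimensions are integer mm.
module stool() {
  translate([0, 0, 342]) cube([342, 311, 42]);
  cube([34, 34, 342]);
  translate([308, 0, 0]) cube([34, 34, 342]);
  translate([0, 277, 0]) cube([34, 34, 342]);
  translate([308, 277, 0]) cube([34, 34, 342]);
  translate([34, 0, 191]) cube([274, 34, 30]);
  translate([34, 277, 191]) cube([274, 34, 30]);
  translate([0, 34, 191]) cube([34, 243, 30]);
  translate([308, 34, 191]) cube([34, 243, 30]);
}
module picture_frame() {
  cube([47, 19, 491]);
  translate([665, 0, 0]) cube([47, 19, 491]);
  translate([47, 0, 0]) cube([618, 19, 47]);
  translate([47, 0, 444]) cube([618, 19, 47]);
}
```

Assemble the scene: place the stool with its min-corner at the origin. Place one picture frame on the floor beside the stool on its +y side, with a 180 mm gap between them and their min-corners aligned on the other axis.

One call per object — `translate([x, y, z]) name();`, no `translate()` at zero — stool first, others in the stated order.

stool();
translate([0, 491, 0]) picture_frame();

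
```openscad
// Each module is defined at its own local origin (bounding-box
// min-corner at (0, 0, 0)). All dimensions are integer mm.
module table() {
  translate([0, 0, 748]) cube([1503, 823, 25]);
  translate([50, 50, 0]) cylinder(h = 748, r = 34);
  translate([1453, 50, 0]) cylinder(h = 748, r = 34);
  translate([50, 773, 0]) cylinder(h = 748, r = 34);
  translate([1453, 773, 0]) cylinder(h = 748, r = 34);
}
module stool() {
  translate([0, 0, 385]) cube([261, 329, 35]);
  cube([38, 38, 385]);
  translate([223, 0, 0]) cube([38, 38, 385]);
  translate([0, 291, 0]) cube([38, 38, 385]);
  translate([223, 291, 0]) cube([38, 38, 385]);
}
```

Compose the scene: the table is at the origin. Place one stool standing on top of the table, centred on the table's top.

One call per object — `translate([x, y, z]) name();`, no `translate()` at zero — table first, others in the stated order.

table();
translate([621, 247, 773]) stool();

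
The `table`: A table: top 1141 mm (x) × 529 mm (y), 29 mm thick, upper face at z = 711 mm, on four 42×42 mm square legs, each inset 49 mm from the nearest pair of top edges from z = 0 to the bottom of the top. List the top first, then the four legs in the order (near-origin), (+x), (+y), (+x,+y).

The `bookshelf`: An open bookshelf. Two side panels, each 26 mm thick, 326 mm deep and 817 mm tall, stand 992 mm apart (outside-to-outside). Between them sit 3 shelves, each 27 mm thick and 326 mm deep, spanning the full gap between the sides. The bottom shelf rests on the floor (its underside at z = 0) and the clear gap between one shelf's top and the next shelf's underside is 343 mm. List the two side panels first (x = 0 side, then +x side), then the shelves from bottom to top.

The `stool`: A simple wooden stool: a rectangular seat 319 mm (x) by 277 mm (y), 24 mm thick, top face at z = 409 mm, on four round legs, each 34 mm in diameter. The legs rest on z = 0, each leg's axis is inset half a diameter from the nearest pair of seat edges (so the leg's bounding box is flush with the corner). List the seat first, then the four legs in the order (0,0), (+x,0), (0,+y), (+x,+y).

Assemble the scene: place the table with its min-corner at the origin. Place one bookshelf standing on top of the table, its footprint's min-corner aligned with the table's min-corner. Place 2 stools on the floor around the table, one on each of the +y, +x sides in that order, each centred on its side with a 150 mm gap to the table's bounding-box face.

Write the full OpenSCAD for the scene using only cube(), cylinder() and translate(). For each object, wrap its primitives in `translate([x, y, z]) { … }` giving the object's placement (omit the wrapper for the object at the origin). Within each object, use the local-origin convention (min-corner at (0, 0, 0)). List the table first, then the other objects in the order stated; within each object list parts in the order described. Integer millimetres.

translate([0, 0, 682]) cube([1141, 529, 29]);
translate([49, 49, 0]) cube([42, 42, 682]);
translate([1050, 49, 0]) cube([42, 42, 682]);
translate([49, 438, 0]) cube([42, 42, 682]);
translate([1050, 438, 0]) cube([42, 42, 682]);
translate([0, 0, 711]) {
  cube([26, 326, 817]);
  translate([966, 0, 0]) cube([26, 326, 817]);
  translate([26, 0, 0]) cube([940, 326, 27]);
  translate([26, 0, 370]) cube([940, 326, 27]);
  translate([26, 0, 740]) cube([940, 326, 27]);
}
translate([411, 679, 0]) {
  translate([0, 0, 385]) cube([319, 277, 24]);
  translate([17, 17, 0]) cylinder(h = 385, r = 17);
  translate([302, 17, 0]) cylinder(h = 385, r = 17);
  translate([17, 260, 0]) cylinder(h = 385, r = 17);
  translate([302, 260, 0]) cylinder(h = 385, r = 17);
}
translate([1291, 126, 0]) {
  translate([0, 0, 385]) cube([319, 277, 24]);
  translate([17, 17, 0]) cylinder(h = 385, r = 17);
  translate([302, 17, 0]) cylinder(h = 385, r = 17);
  translate([17, 260, 0]) cylinder(h = 385, r = 17);
  translate([302, 260, 0]) cylinder(h = 385, r = 17);
}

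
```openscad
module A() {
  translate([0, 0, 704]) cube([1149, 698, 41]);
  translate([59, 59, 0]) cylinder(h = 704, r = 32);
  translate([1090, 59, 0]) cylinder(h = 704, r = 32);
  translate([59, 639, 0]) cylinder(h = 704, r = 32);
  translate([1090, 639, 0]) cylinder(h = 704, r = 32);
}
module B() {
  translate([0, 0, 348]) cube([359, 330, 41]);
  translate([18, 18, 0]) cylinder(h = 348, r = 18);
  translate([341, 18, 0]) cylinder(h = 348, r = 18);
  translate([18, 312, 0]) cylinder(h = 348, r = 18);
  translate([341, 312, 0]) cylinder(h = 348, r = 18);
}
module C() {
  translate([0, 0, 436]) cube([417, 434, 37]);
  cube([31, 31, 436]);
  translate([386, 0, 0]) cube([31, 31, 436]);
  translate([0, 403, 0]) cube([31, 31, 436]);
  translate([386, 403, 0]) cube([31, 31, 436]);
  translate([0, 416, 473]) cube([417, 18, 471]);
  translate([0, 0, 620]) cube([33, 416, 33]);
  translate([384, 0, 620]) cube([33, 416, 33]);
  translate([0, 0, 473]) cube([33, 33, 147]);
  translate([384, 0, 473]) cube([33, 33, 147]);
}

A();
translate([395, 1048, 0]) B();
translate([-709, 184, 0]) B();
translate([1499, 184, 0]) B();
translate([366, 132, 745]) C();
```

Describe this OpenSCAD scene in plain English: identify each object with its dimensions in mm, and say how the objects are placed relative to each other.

A is a table with a 1149×698 mm rectangular top, 41 mm thick, top surface at z = 745 mm, supported by four round legs of 64 mm diameter, each leg's bounding box inset 27 mm from the nearest pair of top edges, running from the floor.

B is a four-legged stool. The seat is a 359×330×41 mm slab whose top surface is at z = 389 mm; four round legs, each 36 mm in diameter, run from the floor (z = 0) to the underside of the seat, each leg's axis is inset half a diameter from the nearest pair of seat edges (so the leg's bounding box is flush with the corner).

C is a chair: 417×434 mm seat, 37 mm thick, top at z = 473 mm, on four 31 mm square corner legs flush with the seat edges. A 18 mm thick backrest slab spans the full seat width, extending 471 mm above the seat top, its back face flush with the seat's +y edge. Two armrests of 33×33 mm section run along each side from the seat's front edge to the front of the backrest, top faces 180 mm above the seat top and outer faces flush with the seat's x-edges; a 33×33 mm post under the front of each armrest stands on the seat at the front corner.

Three stools sit around the table at the +y, −x, +x sides. The chair is on top of the table, centred.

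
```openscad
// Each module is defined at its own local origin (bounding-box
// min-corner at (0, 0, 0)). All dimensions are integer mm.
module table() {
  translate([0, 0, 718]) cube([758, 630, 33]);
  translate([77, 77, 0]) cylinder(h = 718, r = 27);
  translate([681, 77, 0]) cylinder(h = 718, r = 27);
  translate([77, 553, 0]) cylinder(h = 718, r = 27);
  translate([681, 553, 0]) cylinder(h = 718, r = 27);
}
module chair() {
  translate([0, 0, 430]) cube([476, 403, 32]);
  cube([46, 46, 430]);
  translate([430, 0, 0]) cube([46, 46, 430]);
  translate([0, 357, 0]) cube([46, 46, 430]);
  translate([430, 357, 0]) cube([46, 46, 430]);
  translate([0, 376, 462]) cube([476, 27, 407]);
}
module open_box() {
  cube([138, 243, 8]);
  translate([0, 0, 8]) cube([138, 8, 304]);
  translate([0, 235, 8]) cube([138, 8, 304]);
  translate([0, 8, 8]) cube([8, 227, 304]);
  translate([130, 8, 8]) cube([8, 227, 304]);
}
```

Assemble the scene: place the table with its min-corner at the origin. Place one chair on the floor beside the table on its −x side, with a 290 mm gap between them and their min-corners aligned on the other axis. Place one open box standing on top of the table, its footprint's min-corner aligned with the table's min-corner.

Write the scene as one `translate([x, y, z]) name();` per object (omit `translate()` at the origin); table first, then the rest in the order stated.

table();
translate([-766, 0, 0]) chair();
translate([0, 0, 751]) open_box();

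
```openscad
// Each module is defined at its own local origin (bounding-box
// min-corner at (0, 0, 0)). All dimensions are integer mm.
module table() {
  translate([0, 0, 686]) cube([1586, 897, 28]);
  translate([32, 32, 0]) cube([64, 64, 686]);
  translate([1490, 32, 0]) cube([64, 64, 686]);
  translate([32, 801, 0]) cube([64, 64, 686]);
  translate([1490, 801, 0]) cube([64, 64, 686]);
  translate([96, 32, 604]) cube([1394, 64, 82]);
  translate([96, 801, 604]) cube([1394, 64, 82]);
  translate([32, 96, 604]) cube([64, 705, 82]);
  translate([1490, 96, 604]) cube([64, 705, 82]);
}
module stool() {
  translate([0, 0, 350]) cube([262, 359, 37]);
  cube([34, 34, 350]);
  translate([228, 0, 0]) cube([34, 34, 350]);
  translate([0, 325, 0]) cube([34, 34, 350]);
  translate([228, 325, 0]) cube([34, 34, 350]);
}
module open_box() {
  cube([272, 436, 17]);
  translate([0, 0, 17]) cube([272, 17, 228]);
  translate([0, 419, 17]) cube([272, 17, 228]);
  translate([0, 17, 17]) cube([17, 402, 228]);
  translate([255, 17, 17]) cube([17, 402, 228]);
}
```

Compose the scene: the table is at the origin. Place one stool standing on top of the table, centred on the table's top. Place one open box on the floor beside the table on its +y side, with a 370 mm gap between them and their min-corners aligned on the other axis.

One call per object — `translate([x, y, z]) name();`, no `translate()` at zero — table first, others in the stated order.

table();
translate([662, 269, 714]) stool();
translate([0, 1267, 0]) open_box();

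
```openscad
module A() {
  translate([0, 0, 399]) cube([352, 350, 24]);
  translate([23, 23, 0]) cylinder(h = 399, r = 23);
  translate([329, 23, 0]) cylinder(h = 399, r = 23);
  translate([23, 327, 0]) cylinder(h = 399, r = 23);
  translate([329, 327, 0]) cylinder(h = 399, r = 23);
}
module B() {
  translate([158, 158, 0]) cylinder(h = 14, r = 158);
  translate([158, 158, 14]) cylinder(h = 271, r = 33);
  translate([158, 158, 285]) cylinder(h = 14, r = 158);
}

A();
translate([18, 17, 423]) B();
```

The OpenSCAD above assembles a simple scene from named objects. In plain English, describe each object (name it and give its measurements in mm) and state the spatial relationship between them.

A is a four-legged stool. The seat is a 352×350×24 mm slab whose top surface is at z = 423 mm; four round legs, each 46 mm in diameter, run from the floor (z = 0) to the underside of the seat, each leg's axis is inset half a diameter from the nearest pair of seat edges (so the leg's bounding box is flush with the corner).

B is a spool: two coaxial disc flanges of radius 158 mm and thickness 14 mm, joined by a core cylinder of radius 33 mm and height 271 mm. The lower flange rests on z = 0 and the three cylinders share a vertical axis.

The spool is on top of the stool, centred.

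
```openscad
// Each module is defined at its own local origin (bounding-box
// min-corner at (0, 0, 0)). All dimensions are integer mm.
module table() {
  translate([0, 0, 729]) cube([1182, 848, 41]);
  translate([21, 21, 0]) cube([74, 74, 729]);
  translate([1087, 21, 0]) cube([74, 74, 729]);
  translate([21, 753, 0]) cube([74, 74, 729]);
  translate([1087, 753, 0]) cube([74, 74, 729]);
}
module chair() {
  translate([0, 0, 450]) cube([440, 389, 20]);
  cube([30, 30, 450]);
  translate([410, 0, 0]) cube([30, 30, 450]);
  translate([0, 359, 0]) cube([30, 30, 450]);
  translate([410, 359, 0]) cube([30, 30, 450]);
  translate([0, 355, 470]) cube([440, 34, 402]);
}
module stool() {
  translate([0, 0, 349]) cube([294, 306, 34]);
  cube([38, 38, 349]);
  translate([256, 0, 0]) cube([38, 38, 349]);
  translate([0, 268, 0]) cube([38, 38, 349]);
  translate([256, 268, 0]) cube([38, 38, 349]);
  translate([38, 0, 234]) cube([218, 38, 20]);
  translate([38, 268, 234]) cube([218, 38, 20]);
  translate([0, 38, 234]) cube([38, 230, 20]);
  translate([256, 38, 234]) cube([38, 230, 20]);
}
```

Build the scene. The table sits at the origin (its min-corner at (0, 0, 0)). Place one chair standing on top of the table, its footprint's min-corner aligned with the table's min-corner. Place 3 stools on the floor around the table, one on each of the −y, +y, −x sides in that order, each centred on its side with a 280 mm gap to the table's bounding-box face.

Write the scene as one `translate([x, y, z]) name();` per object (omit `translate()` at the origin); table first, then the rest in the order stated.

table();
translate([0, 0, 770]) chair();
translate([444, -586, 0]) stool();
translate([444, 1128, 0]) stool();
translate([-574, 271, 0]) stool();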